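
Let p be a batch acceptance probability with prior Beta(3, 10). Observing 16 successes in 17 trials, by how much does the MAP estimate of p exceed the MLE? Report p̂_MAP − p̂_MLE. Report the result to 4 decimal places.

MAP − MLE = -0.2983

Posterior is Beta(19, 11); MAP = (19−1)/(30−2) = 18/28 ≈ 0.64286.
MLE ignores the prior: p̂_MLE = k/n = 16/17 ≈ 0.94118.
Difference = 18/28 − 16/17 = -71/238 ≈ -0.2983.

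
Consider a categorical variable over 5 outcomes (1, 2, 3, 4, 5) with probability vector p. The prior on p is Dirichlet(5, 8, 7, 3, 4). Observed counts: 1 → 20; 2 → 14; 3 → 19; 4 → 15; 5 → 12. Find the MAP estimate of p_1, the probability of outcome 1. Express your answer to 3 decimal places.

MAP estimate: 0.235

The posterior is Dirichlet(αᵢ + nᵢ) = Dirichlet(25, 22, 26, 18, 16).
For a Dirichlet(a₁,…,a_K) with all aᵢ > 1, the mode has j-th component (aⱼ − 1)/(Σaᵢ − K).
Here Σaᵢ = 107 and K = 5, so p_1 = (25 − 1)/(107 − 5) = 24/102 ≈ 0.235.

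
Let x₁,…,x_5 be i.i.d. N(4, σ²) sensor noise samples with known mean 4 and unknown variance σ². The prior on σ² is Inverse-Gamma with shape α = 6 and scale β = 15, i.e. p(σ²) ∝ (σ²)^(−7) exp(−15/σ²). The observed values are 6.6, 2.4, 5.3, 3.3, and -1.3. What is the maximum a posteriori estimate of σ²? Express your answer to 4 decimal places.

σ̂²_MAP = 3.6626

Sum of squared deviations about the known mean: SS = (6.6−4)² + (2.4−4)² + (5.3−4)² + (3.3−4)² + (-1.3−4)² = 39.59.
The Normal likelihood contributes (σ²)^(−n/2) exp(−SS/(2σ²)), so the posterior is Inverse-Gamma(α + n/2, β + SS/2) = Inverse-Gamma(8.5, 34.795).
The mode of Inverse-Gamma(a, b) is b/(a+1) = 34.795/9.5 ≈ 3.6626.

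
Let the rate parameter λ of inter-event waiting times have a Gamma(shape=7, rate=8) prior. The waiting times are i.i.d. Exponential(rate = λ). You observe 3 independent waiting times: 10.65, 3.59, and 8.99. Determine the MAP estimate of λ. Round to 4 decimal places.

The Exponential(rate=λ) likelihood is ∝ λ^n e^(−λΣtᵢ). Here n = 3 and Σtᵢ = 10.65 + 3.59 + 8.99 = 23.23.
Posterior ∝ λ^6e^(−8λ) · λ^3e^(−23.23λ) = λ^9e^(−31.23λ), i.e. Gamma(10, 31.23).
Mode = (a−1)/b = 9/31.23 ≈ 0.2882.

λ̂_MAP = 0.2882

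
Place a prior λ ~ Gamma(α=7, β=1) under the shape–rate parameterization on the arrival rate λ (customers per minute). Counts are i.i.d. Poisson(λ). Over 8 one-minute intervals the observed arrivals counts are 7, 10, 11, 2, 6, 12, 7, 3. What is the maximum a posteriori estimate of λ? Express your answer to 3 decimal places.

Σxᵢ = 7+10+11+2+6+12+7+3 = 58, with n = 8.
Posterior ∝ λ^6e^(−1λ) · λ^58e^(−8λ) = λ^64e^(−9λ), i.e. Gamma(shape=65, rate=9).
The mode of a Gamma(a, b) with a ≥ 1 (shape–rate) is (a−1)/b = 64/9 ≈ 7.111.

λ̂_MAP = 7.111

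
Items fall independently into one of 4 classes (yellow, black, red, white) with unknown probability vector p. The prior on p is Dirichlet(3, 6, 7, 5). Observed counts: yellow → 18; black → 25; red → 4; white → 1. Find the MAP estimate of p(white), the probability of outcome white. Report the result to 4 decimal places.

MAP estimate of p(white) = 0.0769

The posterior is Dirichlet(αᵢ + nᵢ) = Dirichlet(21, 31, 11, 6).
For a Dirichlet(a₁,…,a_K) with all aᵢ > 1, the mode has j-th component (aⱼ − 1)/(Σaᵢ − K).
Here Σaᵢ = 69 and K = 4, so p(white) = (6 − 1)/(69 − 4) = 5/65 ≈ 0.0769.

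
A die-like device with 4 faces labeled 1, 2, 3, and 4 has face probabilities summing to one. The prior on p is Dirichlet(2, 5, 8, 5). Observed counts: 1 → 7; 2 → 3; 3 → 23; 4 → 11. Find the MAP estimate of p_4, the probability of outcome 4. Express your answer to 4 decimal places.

The posterior is Dirichlet(αᵢ + nᵢ) = Dirichlet(9, 8, 31, 16).
For a Dirichlet(a₁,…,a_K) with all aᵢ > 1, the mode has j-th component (aⱼ − 1)/(Σaᵢ − K).
Here Σaᵢ = 64 and K = 4, so p_4 = (16 − 1)/(64 − 4) = 15/60 ≈ 0.2500.

MAP estimate: 0.2500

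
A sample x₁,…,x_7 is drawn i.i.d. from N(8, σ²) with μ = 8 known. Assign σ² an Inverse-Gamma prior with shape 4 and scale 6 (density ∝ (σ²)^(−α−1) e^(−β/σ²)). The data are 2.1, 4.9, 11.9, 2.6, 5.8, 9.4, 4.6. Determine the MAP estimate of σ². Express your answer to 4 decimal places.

σ̂²_MAP = 7.0088

Sum of squared deviations about the known mean: SS = (2.1−8)² + (4.9−8)² + (11.9−8)² + (2.6−8)² + (5.8−8)² + (9.4−8)² + (4.6−8)² = 107.15.
The Normal likelihood contributes (σ²)^(−n/2) exp(−SS/(2σ²)), so the posterior is Inverse-Gamma(α + n/2, β + SS/2) = Inverse-Gamma(7.5, 59.575).
The mode of Inverse-Gamma(a, b) is b/(a+1) = 59.575/8.5 ≈ 7.0088.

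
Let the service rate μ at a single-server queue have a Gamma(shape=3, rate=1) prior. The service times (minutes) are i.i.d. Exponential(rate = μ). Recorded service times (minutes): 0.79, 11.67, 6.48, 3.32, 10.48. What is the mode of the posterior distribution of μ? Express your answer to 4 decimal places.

The Exponential(rate=μ) likelihood is ∝ μ^n e^(−μΣtᵢ). Here n = 5 and Σtᵢ = 0.79 + 11.67 + 6.48 + 3.32 + 10.48 = 32.74.
Posterior ∝ μ^2e^(−1μ) · μ^5e^(−32.74μ) = μ^7e^(−33.74μ), i.e. Gamma(8, 33.74).
Mode = (a−1)/b = 7/33.74 ≈ 0.2075.

μ̂_MAP = 0.2075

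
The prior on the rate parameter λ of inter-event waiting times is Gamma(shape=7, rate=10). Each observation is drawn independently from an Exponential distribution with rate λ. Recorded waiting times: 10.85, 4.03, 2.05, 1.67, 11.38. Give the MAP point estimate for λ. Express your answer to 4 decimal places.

The Exponential(rate=λ) likelihood is ∝ λ^n e^(−λΣtᵢ). Here n = 5 and Σtᵢ = 10.85 + 4.03 + 2.05 + 1.67 + 11.38 = 29.98.
Posterior ∝ λ^6e^(−10λ) · λ^5e^(−29.98λ) = λ^11e^(−39.98λ), i.e. Gamma(12, 39.98).
Mode = (a−1)/b = 11/39.98 ≈ 0.2751.

λ̂_MAP = 0.2751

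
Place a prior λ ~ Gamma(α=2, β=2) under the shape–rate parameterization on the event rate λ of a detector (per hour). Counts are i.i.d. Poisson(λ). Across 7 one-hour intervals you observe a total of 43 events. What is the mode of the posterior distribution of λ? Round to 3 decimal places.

Σxᵢ = 43, n = 7.
Posterior ∝ λe^(−2λ) · λ^43e^(−7λ) = λ^44e^(−9λ), i.e. Gamma(shape=45, rate=9).
The mode of a Gamma(a, b) with a ≥ 1 (shape–rate) is (a−1)/b = 44/9 ≈ 4.889.

λ̂_MAP = 4.889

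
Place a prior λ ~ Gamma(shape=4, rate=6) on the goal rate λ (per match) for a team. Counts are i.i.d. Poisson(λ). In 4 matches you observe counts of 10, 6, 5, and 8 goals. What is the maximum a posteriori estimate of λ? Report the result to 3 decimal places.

Σxᵢ = 10+6+5+8 = 29, with n = 4.
Posterior ∝ λ^3e^(−6λ) · λ^29e^(−4λ) = λ^32e^(−10λ), i.e. Gamma(shape=33, rate=10).
The mode of a Gamma(a, b) with a ≥ 1 (shape–rate) is (a−1)/b = 32/10 ≈ 3.200.

λ̂_MAP = 3.200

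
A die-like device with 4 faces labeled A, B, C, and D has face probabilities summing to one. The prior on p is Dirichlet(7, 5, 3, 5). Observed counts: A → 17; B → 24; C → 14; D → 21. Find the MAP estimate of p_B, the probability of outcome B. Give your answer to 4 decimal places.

The posterior is Dirichlet(αᵢ + nᵢ) = Dirichlet(24, 29, 17, 26).
For a Dirichlet(a₁,…,a_K) with all aᵢ > 1, the mode has j-th component (aⱼ − 1)/(Σaᵢ − K).
Here Σaᵢ = 96 and K = 4, so p_B = (29 − 1)/(96 − 4) = 28/92 ≈ 0.3043.

MAP estimate of p_B = 0.3043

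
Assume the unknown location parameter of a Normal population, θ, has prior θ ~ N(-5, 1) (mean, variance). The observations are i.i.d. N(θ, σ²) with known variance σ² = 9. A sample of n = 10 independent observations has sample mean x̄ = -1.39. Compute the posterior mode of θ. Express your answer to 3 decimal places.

n = 10, x̄ = -1.39.
For a Normal prior and Normal likelihood with known variance, the posterior is Normal; its mode equals its mean, the precision-weighted average.
Prior precision 1/σ₀² = 1/1 = 1; data precision n/σ² = 10/9.
θ̂ = (1·(-5) + (10/9)·(-1.39)) / (1 + 10/9) = (-589/90)/(19/9) = -3.100.

θ̂_MAP = -3.100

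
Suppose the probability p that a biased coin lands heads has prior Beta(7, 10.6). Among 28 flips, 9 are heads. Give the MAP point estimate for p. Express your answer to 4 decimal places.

p̂_MAP = 0.3440

Prior: Beta(7, 10.6).
Data: 9 successes in 28 trials. The binomial likelihood contributes p^9(1−p)^19, so the posterior is Beta(7+9, 10.6+19) = Beta(16, 29.6).
For Beta(a, b) with a, b > 1 the mode is (a−1)/(a+b−2) = 15/43.6 ≈ 0.3440.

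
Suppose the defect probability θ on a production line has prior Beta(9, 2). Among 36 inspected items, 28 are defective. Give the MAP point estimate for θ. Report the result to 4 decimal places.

θ̂_MAP = 0.8000

Prior: Beta(9, 2).
Data: 28 successes in 36 trials. The binomial likelihood contributes θ^28(1−θ)^8, so the posterior is Beta(9+28, 2+8) = Beta(37, 10).
For Beta(a, b) with a, b > 1 the mode is (a−1)/(a+b−2) = 36/45 ≈ 0.8000.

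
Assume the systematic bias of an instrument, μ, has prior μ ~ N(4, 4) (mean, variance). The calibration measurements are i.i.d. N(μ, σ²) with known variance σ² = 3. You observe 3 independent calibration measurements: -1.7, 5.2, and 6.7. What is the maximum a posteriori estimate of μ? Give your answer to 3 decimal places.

μ̂_MAP = 3.520

n = 3; x̄ = ((-1.7) + 5.2 + 6.7)/3 = 10.2/3 = 3.4.
For a Normal prior and Normal likelihood with known variance, the posterior is Normal; its mode equals its mean, the precision-weighted average.
Prior precision 1/σ₀² = 1/4 = 0.25; data precision n/σ² = 3/3 = 1.
μ̂ = (0.25·4 + 1·3.4) / (0.25 + 1) = 4.4/1.25 = 3.520.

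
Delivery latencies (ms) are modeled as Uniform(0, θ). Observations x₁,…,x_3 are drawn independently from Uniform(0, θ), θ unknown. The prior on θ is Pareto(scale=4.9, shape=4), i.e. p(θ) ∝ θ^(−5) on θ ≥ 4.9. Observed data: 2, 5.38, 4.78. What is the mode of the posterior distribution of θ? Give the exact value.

θ̂_MAP = 5.38

The Uniform(0, θ) likelihood is θ^(−n) for θ ≥ max(xᵢ), zero otherwise. Here max(xᵢ) = 5.38.
Posterior ∝ θ^(−5) · θ^(−3) = θ^(−8) on θ ≥ max(4.9, 5.38) = 5.38.
This density is strictly decreasing in θ, so the posterior mode lies at the lower boundary of the support.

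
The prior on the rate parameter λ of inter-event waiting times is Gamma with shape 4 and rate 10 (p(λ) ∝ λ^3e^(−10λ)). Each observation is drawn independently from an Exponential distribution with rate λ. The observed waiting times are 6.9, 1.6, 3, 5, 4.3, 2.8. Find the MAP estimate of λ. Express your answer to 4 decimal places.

λ̂_MAP = 0.2679

The Exponential(rate=λ) likelihood is ∝ λ^n e^(−λΣtᵢ). Here n = 6 and Σtᵢ = 6.9 + 1.6 + 3 + 5 + 4.3 + 2.8 = 23.6.
Posterior ∝ λ^3e^(−10λ) · λ^6e^(−23.6λ) = λ^9e^(−33.6λ), i.e. Gamma(10, 33.6).
Mode = (a−1)/b = 9/33.6 ≈ 0.2679.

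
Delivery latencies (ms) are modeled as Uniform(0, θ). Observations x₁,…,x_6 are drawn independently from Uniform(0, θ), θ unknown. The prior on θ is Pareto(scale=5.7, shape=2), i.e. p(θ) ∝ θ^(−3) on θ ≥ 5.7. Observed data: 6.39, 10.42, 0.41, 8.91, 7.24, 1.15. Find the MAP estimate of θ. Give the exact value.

The Uniform(0, θ) likelihood is θ^(−n) for θ ≥ max(xᵢ), zero otherwise. Here max(xᵢ) = 10.42.
Posterior ∝ θ^(−3) · θ^(−6) = θ^(−9) on θ ≥ max(5.7, 10.42) = 10.42.
This density is strictly decreasing in θ, so the posterior mode lies at the lower boundary of the support.

θ̂_MAP = 10.42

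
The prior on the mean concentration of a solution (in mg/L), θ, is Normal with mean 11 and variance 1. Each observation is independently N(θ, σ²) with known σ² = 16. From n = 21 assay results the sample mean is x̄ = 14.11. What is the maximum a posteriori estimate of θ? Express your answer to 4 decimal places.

n = 21, x̄ = 14.11.
For a Normal prior and Normal likelihood with known variance, the posterior is Normal; its mode equals its mean, the precision-weighted average.
Prior precision 1/σ₀² = 1/1 = 1; data precision n/σ² = 21/16 = 1.3125.
θ̂ = (1·11 + 1.3125·14.11) / (1 + 1.3125) = 29.519375/2.3125 = 47231/3700 ≈ 12.7651.

θ̂_MAP = 12.7651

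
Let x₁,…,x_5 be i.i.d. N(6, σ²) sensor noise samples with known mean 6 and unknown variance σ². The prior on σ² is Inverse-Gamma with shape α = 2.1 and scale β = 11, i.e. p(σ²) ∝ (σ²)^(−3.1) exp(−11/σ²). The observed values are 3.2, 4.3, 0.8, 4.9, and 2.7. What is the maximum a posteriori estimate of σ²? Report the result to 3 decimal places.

Sum of squared deviations about the known mean: SS = (3.2−6)² + (4.3−6)² + (0.8−6)² + (4.9−6)² + (2.7−6)² = 49.87.
The Normal likelihood contributes (σ²)^(−n/2) exp(−SS/(2σ²)), so the posterior is Inverse-Gamma(α + n/2, β + SS/2) = Inverse-Gamma(4.6, 35.935).
The mode of Inverse-Gamma(a, b) is b/(a+1) = 35.935/5.6 ≈ 6.417.

σ̂²_MAP = 6.417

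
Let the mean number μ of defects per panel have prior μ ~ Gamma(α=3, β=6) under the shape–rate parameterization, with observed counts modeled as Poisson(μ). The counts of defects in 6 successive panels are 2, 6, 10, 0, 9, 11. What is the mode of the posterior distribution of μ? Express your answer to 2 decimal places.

μ̂_MAP = 3.33

Σxᵢ = 2+6+10+0+9+11 = 38, with n = 6.
Posterior ∝ μ^2e^(−6μ) · μ^38e^(−6μ) = μ^40e^(−12μ), i.e. Gamma(shape=41, rate=12).
The mode of a Gamma(a, b) with a ≥ 1 (shape–rate) is (a−1)/b = 40/12 ≈ 3.33.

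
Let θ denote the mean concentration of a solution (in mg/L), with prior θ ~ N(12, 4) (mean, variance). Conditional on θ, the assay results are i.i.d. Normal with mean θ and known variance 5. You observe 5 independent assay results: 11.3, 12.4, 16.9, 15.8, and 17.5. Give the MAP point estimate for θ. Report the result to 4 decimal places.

n = 5; x̄ = (11.3 + 12.4 + 16.9 + 15.8 + 17.5)/5 = 73.9/5 = 14.78.
For a Normal prior and Normal likelihood with known variance, the posterior is Normal; its mode equals its mean, the precision-weighted average.
Prior precision 1/σ₀² = 1/4 = 0.25; data precision n/σ² = 5/5 = 1.
θ̂ = (0.25·12 + 1·14.78) / (0.25 + 1) = 17.78/1.25 = 14.2240.

θ̂_MAP = 14.2240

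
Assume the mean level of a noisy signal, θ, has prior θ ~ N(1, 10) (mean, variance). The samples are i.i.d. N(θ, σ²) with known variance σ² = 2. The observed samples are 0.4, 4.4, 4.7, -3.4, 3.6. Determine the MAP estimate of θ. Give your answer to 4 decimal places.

θ̂_MAP = 1.9038

n = 5; x̄ = (0.4 + 4.4 + 4.7 + (-3.4) + 3.6)/5 = 9.7/5 = 1.94.
For a Normal prior and Normal likelihood with known variance, the posterior is Normal; its mode equals its mean, the precision-weighted average.
Prior precision 1/σ₀² = 1/10 = 0.1; data precision n/σ² = 5/2 = 2.5.
θ̂ = (0.1·1 + 2.5·1.94) / (0.1 + 2.5) = 4.95/2.6 = 99/52 ≈ 1.9038.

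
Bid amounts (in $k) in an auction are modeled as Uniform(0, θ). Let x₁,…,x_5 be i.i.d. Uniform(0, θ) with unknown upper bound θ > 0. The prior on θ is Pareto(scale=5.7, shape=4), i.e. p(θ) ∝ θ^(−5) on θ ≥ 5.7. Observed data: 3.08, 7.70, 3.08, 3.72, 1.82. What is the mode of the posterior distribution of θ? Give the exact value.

The Uniform(0, θ) likelihood is θ^(−n) for θ ≥ max(xᵢ), zero otherwise. Here max(xᵢ) = 7.70.
Posterior ∝ θ^(−5) · θ^(−5) = θ^(−10) on θ ≥ max(5.7, 7.70) = 7.70.
This density is strictly decreasing in θ, so the posterior mode lies at the lower boundary of the support.

θ̂_MAP = 7.70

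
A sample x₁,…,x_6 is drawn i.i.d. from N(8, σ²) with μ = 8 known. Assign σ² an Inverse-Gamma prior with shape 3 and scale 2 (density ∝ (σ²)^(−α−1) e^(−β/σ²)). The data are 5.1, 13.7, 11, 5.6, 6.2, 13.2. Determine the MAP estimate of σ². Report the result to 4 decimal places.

Sum of squared deviations about the known mean: SS = (5.1−8)² + (13.7−8)² + (11−8)² + (5.6−8)² + (6.2−8)² + (13.2−8)² = 85.94.
The Normal likelihood contributes (σ²)^(−n/2) exp(−SS/(2σ²)), so the posterior is Inverse-Gamma(α + n/2, β + SS/2) = Inverse-Gamma(6, 44.97).
The mode of Inverse-Gamma(a, b) is b/(a+1) = 44.97/7 ≈ 6.4243.

σ̂²_MAP = 6.4243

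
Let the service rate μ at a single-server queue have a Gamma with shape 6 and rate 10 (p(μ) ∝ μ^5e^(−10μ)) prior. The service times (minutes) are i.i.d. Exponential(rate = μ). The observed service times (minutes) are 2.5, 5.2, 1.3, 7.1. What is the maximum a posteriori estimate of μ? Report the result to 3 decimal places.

μ̂_MAP = 0.345

The Exponential(rate=μ) likelihood is ∝ μ^n e^(−μΣtᵢ). Here n = 4 and Σtᵢ = 2.5 + 5.2 + 1.3 + 7.1 = 16.1.
Posterior ∝ μ^5e^(−10μ) · μ^4e^(−16.1μ) = μ^9e^(−26.1μ), i.e. Gamma(10, 26.1).
Mode = (a−1)/b = 9/26.1 ≈ 0.345.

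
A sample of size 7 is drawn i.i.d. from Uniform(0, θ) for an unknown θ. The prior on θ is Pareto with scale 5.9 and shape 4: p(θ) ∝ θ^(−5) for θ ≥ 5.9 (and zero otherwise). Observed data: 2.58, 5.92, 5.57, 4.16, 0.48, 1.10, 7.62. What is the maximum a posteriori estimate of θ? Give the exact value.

θ̂_MAP = 7.62

The Uniform(0, θ) likelihood is θ^(−n) for θ ≥ max(xᵢ), zero otherwise. Here max(xᵢ) = 7.62.
Posterior ∝ θ^(−5) · θ^(−7) = θ^(−12) on θ ≥ max(5.9, 7.62) = 7.62.
This density is strictly decreasing in θ, so the posterior mode lies at the lower boundary of the support.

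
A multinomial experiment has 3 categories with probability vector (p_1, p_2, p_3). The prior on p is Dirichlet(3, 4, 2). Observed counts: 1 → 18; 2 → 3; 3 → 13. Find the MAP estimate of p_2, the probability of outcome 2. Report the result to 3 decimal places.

MAP estimate: 0.150

The posterior is Dirichlet(αᵢ + nᵢ) = Dirichlet(21, 7, 15).
For a Dirichlet(a₁,…,a_K) with all aᵢ > 1, the mode has j-th component (aⱼ − 1)/(Σaᵢ − K).
Here Σaᵢ = 43 and K = 3, so p_2 = (7 − 1)/(43 − 3) = 6/40 ≈ 0.150.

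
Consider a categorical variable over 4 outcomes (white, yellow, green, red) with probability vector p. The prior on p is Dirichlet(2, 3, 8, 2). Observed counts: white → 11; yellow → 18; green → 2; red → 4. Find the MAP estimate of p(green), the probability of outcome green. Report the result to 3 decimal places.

The posterior is Dirichlet(αᵢ + nᵢ) = Dirichlet(13, 21, 10, 6).
For a Dirichlet(a₁,…,a_K) with all aᵢ > 1, the mode has j-th component (aⱼ − 1)/(Σaᵢ − K).
Here Σaᵢ = 50 and K = 4, so p(green) = (10 − 1)/(50 − 4) = 9/46 ≈ 0.196.

MAP estimate of p(green) = 0.196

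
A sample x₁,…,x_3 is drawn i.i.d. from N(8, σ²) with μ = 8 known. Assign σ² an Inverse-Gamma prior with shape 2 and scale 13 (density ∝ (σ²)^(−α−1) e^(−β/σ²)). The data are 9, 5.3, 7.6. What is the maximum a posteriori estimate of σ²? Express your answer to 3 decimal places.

σ̂²_MAP = 3.828

Sum of squared deviations about the known mean: SS = (9−8)² + (5.3−8)² + (7.6−8)² = 8.45.
The Normal likelihood contributes (σ²)^(−n/2) exp(−SS/(2σ²)), so the posterior is Inverse-Gamma(α + n/2, β + SS/2) = Inverse-Gamma(3.5, 17.225).
The mode of Inverse-Gamma(a, b) is b/(a+1) = 17.225/4.5 ≈ 3.828.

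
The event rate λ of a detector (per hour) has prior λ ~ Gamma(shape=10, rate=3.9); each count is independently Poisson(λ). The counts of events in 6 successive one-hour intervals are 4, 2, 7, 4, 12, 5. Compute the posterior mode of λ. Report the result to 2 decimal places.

Σxᵢ = 4+2+7+4+12+5 = 34, with n = 6.
Posterior ∝ λ^9e^(−3.9λ) · λ^34e^(−6λ) = λ^43e^(−9.9λ), i.e. Gamma(shape=44, rate=9.9).
The mode of a Gamma(a, b) with a ≥ 1 (shape–rate) is (a−1)/b = 43/9.9 ≈ 4.34.

λ̂_MAP = 4.34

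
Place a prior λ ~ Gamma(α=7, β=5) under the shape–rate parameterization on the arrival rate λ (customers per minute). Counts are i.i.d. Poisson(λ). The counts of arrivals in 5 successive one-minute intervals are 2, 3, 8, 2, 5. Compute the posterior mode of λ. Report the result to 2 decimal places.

λ̂_MAP = 2.60

Σxᵢ = 2+3+8+2+5 = 20, with n = 5.
Posterior ∝ λ^6e^(−5λ) · λ^20e^(−5λ) = λ^26e^(−10λ), i.e. Gamma(shape=27, rate=10).
The mode of a Gamma(a, b) with a ≥ 1 (shape–rate) is (a−1)/b = 26/10 ≈ 2.60.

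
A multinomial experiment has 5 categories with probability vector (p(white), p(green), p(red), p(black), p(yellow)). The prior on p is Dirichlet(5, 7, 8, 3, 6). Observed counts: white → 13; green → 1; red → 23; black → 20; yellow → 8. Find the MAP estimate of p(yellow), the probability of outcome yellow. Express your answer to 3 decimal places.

The posterior is Dirichlet(αᵢ + nᵢ) = Dirichlet(18, 8, 31, 23, 14).
For a Dirichlet(a₁,…,a_K) with all aᵢ > 1, the mode has j-th component (aⱼ − 1)/(Σaᵢ − K).
Here Σaᵢ = 94 and K = 5, so p(yellow) = (14 − 1)/(94 − 5) = 13/89 ≈ 0.146.

MAP estimate of p(yellow) = 0.146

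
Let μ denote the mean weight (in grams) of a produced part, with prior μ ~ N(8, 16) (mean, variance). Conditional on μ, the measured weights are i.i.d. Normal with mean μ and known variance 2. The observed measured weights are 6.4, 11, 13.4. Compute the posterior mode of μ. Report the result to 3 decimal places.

μ̂_MAP = 10.176

n = 3; x̄ = (6.4 + 11 + 13.4)/3 = 30.8/3 = 154/15 ≈ 10.2667.
For a Normal prior and Normal likelihood with known variance, the posterior is Normal; its mode equals its mean, the precision-weighted average.
Prior precision 1/σ₀² = 1/16 = 0.0625; data precision n/σ² = 3/2 = 1.5.
μ̂ = (0.0625·8 + 1.5·(154/15)) / (0.0625 + 1.5) = 15.9/1.5625 = 10.176.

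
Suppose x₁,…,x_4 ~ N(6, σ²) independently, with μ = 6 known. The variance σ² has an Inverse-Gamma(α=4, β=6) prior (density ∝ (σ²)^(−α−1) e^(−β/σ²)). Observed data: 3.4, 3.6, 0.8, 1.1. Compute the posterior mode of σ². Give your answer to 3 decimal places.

Sum of squared deviations about the known mean: SS = (3.4−6)² + (3.6−6)² + (0.8−6)² + (1.1−6)² = 63.57.
The Normal likelihood contributes (σ²)^(−n/2) exp(−SS/(2σ²)), so the posterior is Inverse-Gamma(α + n/2, β + SS/2) = Inverse-Gamma(6, 37.785).
The mode of Inverse-Gamma(a, b) is b/(a+1) = 37.785/7 ≈ 5.398.

σ̂²_MAP = 5.398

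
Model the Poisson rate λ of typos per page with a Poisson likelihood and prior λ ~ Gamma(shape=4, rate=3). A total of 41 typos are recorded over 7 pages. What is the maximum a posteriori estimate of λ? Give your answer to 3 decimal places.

Σxᵢ = 41, n = 7.
Posterior ∝ λ^3e^(−3λ) · λ^41e^(−7λ) = λ^44e^(−10λ), i.e. Gamma(shape=45, rate=10).
The mode of a Gamma(a, b) with a ≥ 1 (shape–rate) is (a−1)/b = 44/10 ≈ 4.400.

λ̂_MAP = 4.400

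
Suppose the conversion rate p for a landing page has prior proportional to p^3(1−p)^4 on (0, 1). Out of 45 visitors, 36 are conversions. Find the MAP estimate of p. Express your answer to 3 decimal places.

The prior density ∝ p^3(1−p)^4 is the kernel of Beta(4, 5).
Data: 36 successes in 45 trials. The binomial likelihood contributes p^36(1−p)^9, so the posterior is Beta(4+36, 5+9) = Beta(40, 14).
For Beta(a, b) with a, b > 1 the mode is (a−1)/(a+b−2) = 39/52 ≈ 0.750.

p̂_MAP = 0.750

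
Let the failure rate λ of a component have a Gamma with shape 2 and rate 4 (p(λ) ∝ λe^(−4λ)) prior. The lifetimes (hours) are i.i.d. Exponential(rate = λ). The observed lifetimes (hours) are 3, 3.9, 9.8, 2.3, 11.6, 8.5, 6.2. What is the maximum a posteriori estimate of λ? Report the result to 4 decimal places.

The Exponential(rate=λ) likelihood is ∝ λ^n e^(−λΣtᵢ). Here n = 7 and Σtᵢ = 3 + 3.9 + 9.8 + 2.3 + 11.6 + 8.5 + 6.2 = 45.3.
Posterior ∝ λe^(−4λ) · λ^7e^(−45.3λ) = λ^8e^(−49.3λ), i.e. Gamma(9, 49.3).
Mode = (a−1)/b = 8/49.3 ≈ 0.1623.

λ̂_MAP = 0.1623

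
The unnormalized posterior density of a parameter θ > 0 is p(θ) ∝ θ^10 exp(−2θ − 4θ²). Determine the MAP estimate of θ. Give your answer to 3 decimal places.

ℓ'(θ) = 10/θ − 2 − 8θ. Setting this to zero and multiplying by θ: 8θ² + 2θ − 10 = 0.
θ = (−2 + √(2² + 4·8·10)) / (2·8) = (−2 + √324) / 16 = (−2 + 18)/16 = 1.
ℓ''(θ) = −10/θ² − 8 < 0, confirming a maximum.

θ̂_MAP = 1.000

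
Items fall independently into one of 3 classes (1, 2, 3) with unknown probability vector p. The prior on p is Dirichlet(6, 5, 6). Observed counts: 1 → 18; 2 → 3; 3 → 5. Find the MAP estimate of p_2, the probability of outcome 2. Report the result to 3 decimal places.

The posterior is Dirichlet(αᵢ + nᵢ) = Dirichlet(24, 8, 11).
For a Dirichlet(a₁,…,a_K) with all aᵢ > 1, the mode has j-th component (aⱼ − 1)/(Σaᵢ − K).
Here Σaᵢ = 43 and K = 3, so p_2 = (8 − 1)/(43 − 3) = 7/40 ≈ 0.175.

MAP estimate: 0.175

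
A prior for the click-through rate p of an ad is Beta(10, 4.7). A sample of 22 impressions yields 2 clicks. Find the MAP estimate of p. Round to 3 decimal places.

p̂_MAP = 0.317

Prior: Beta(10, 4.7).
Data: 2 successes in 22 trials. The binomial likelihood contributes p^2(1−p)^20, so the posterior is Beta(10+2, 4.7+20) = Beta(12, 24.7).
For Beta(a, b) with a, b > 1 the mode is (a−1)/(a+b−2) = 11/34.7 ≈ 0.317.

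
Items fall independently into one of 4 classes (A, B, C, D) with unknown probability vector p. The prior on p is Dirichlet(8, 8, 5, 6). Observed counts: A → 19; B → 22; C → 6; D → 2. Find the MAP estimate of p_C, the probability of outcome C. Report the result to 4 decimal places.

MAP estimate of p_C = 0.1389

The posterior is Dirichlet(αᵢ + nᵢ) = Dirichlet(27, 30, 11, 8).
For a Dirichlet(a₁,…,a_K) with all aᵢ > 1, the mode has j-th component (aⱼ − 1)/(Σaᵢ − K).
Here Σaᵢ = 76 and K = 4, so p_C = (11 − 1)/(76 − 4) = 10/72 ≈ 0.1389.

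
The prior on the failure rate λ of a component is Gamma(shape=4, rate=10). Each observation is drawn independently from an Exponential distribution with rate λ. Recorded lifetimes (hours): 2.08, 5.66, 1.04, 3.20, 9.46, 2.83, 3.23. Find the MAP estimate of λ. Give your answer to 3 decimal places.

The Exponential(rate=λ) likelihood is ∝ λ^n e^(−λΣtᵢ). Here n = 7 and Σtᵢ = 2.08 + 5.66 + 1.04 + 3.20 + 9.46 + 2.83 + 3.23 = 27.50.
Posterior ∝ λ^3e^(−10λ) · λ^7e^(−27.50λ) = λ^10e^(−37.50λ), i.e. Gamma(11, 37.50).
Mode = (a−1)/b = 10/37.50 ≈ 0.267.

λ̂_MAP = 0.267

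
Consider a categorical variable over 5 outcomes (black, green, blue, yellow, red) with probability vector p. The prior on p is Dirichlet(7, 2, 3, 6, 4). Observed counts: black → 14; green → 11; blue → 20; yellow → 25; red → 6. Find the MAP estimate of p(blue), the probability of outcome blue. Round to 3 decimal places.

MAP estimate of p(blue) = 0.237

The posterior is Dirichlet(αᵢ + nᵢ) = Dirichlet(21, 13, 23, 31, 10).
For a Dirichlet(a₁,…,a_K) with all aᵢ > 1, the mode has j-th component (aⱼ − 1)/(Σaᵢ − K).
Here Σaᵢ = 98 and K = 5, so p(blue) = (23 − 1)/(98 − 5) = 22/93 ≈ 0.237.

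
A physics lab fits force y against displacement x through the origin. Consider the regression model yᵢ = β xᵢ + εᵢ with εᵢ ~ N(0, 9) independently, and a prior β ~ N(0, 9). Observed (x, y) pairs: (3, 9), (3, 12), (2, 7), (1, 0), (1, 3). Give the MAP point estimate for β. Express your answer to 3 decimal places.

β̂_MAP = 3.200

log p(β | y) = −Σ(yᵢ − βxᵢ)²/(2·9) − β²/(2·9) + const.
Setting the derivative to zero: Σxᵢ(yᵢ − βxᵢ)/9 − β/9 = 0, so β = Σxᵢyᵢ / (Σxᵢ² + σ²/τ²).
Σxᵢyᵢ = 3·9 + 3·12 + 2·7 + 1·0 + 1·3 = 80; Σxᵢ² = 24; σ²/τ² = 1.
β̂_MAP = 80 / (24 + 1) = 80/25 ≈ 3.200.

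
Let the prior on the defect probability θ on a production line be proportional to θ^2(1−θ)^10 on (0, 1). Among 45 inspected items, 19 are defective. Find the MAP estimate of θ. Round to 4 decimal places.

The prior density ∝ θ^2(1−θ)^10 is the kernel of Beta(3, 11).
Data: 19 successes in 45 trials. The binomial likelihood contributes θ^19(1−θ)^26, so the posterior is Beta(3+19, 11+26) = Beta(22, 37).
For Beta(a, b) with a, b > 1 the mode is (a−1)/(a+b−2) = 21/57 ≈ 0.3684.

θ̂_MAP = 0.3684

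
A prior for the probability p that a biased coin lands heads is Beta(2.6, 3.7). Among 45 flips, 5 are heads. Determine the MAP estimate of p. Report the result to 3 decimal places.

Prior: Beta(2.6, 3.7).
Data: 5 successes in 45 trials. The binomial likelihood contributes p^5(1−p)^40, so the posterior is Beta(2.6+5, 3.7+40) = Beta(7.6, 43.7).
For Beta(a, b) with a, b > 1 the mode is (a−1)/(a+b−2) = 6.6/49.3 ≈ 0.134.

p̂_MAP = 0.134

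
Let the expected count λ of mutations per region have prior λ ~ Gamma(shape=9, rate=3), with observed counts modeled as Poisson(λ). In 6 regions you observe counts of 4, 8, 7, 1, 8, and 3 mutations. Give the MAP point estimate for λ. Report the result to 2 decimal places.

λ̂_MAP = 4.33

Σxᵢ = 4+8+7+1+8+3 = 31, with n = 6.
Posterior ∝ λ^8e^(−3λ) · λ^31e^(−6λ) = λ^39e^(−9λ), i.e. Gamma(shape=40, rate=9).
The mode of a Gamma(a, b) with a ≥ 1 (shape–rate) is (a−1)/b = 39/9 ≈ 4.33.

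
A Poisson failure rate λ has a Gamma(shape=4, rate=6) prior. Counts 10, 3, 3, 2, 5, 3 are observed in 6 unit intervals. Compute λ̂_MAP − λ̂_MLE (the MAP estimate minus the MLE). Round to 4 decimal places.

Σxᵢ = 26. Posterior is Gamma(30, 12); MAP = (30−1)/12 = 29/12 ≈ 2.41667.
MLE = x̄ = 26/6 ≈ 4.33333.
Difference = 29/12 − 26/6 = -23/12 ≈ -1.9167.

MAP − MLE = -1.9167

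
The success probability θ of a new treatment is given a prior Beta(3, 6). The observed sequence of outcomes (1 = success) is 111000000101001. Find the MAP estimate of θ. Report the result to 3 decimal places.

Prior: Beta(3, 6).
Data: 6 successes in 15 trials (from the sequence). The binomial likelihood contributes θ^6(1−θ)^9, so the posterior is Beta(3+6, 6+9) = Beta(9, 15).
For Beta(a, b) with a, b > 1 the mode is (a−1)/(a+b−2) = 8/22 ≈ 0.364.

θ̂_MAP = 0.364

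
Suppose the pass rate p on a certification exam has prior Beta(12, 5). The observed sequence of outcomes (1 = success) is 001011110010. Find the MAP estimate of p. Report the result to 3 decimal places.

Prior: Beta(12, 5).
Data: 6 successes in 12 trials (from the sequence). The binomial likelihood contributes p^6(1−p)^6, so the posterior is Beta(12+6, 5+6) = Beta(18, 11).
For Beta(a, b) with a, b > 1 the mode is (a−1)/(a+b−2) = 17/27 ≈ 0.630.

p̂_MAP = 0.630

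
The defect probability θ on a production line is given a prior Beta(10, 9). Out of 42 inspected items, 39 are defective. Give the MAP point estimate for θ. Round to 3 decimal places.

Prior: Beta(10, 9).
Data: 39 successes in 42 trials. The binomial likelihood contributes θ^39(1−θ)^3, so the posterior is Beta(10+39, 9+3) = Beta(49, 12).
For Beta(a, b) with a, b > 1 the mode is (a−1)/(a+b−2) = 48/59 ≈ 0.814.

θ̂_MAP = 0.814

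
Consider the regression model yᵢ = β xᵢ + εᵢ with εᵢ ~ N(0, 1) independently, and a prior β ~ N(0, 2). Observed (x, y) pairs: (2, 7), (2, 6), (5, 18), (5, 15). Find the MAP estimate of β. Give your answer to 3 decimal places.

log p(β | y) = −Σ(yᵢ − βxᵢ)²/(2·1) − β²/(2·2) + const.
Setting the derivative to zero: Σxᵢ(yᵢ − βxᵢ)/1 − β/2 = 0, so β = Σxᵢyᵢ / (Σxᵢ² + σ²/τ²).
Σxᵢyᵢ = 2·7 + 2·6 + 5·18 + 5·15 = 191; Σxᵢ² = 58; σ²/τ² = 0.5.
β̂_MAP = 191 / (58 + 0.5) = 191/58.5 ≈ 3.265.

β̂_MAP = 3.265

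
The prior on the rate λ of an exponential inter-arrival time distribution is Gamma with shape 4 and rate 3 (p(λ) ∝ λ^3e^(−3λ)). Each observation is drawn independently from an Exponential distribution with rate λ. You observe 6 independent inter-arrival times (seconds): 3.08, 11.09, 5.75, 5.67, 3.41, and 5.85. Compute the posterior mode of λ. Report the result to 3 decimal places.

λ̂_MAP = 0.238

The Exponential(rate=λ) likelihood is ∝ λ^n e^(−λΣtᵢ). Here n = 6 and Σtᵢ = 3.08 + 11.09 + 5.75 + 5.67 + 3.41 + 5.85 = 34.85.
Posterior ∝ λ^3e^(−3λ) · λ^6e^(−34.85λ) = λ^9e^(−37.85λ), i.e. Gamma(10, 37.85).
Mode = (a−1)/b = 9/37.85 ≈ 0.238.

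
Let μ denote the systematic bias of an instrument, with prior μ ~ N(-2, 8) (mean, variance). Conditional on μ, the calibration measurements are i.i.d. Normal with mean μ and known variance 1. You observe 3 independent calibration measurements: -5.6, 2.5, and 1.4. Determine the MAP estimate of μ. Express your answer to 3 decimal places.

n = 3; x̄ = ((-5.6) + 2.5 + 1.4)/3 = -1.7/3 = -17/30 ≈ -0.5667.
For a Normal prior and Normal likelihood with known variance, the posterior is Normal; its mode equals its mean, the precision-weighted average.
Prior precision 1/σ₀² = 1/8 = 0.125; data precision n/σ² = 3/1 = 3.
μ̂ = (0.125·(-2) + 3·(-17/30)) / (0.125 + 3) = (-1.95)/3.125 = -0.624.

μ̂_MAP = -0.624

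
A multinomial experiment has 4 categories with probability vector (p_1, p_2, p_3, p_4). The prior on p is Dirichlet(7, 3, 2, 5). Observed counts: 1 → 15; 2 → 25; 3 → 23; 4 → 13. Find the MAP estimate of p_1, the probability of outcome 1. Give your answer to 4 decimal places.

The posterior is Dirichlet(αᵢ + nᵢ) = Dirichlet(22, 28, 25, 18).
For a Dirichlet(a₁,…,a_K) with all aᵢ > 1, the mode has j-th component (aⱼ − 1)/(Σaᵢ − K).
Here Σaᵢ = 93 and K = 4, so p_1 = (22 − 1)/(93 − 4) = 21/89 ≈ 0.2360.

MAP estimate: 0.2360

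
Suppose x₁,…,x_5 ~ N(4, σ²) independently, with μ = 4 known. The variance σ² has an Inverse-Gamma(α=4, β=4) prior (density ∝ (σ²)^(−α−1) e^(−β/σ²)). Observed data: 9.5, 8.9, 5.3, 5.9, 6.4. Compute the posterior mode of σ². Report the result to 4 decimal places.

σ̂²_MAP = 4.8880

Sum of squared deviations about the known mean: SS = (9.5−4)² + (8.9−4)² + (5.3−4)² + (5.9−4)² + (6.4−4)² = 65.32.
The Normal likelihood contributes (σ²)^(−n/2) exp(−SS/(2σ²)), so the posterior is Inverse-Gamma(α + n/2, β + SS/2) = Inverse-Gamma(6.5, 36.66).
The mode of Inverse-Gamma(a, b) is b/(a+1) = 36.66/7.5 ≈ 4.8880.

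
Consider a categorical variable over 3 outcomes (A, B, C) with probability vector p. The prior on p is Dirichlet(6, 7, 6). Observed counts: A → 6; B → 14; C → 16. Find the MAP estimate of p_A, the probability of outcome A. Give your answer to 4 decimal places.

The posterior is Dirichlet(αᵢ + nᵢ) = Dirichlet(12, 21, 22).
For a Dirichlet(a₁,…,a_K) with all aᵢ > 1, the mode has j-th component (aⱼ − 1)/(Σaᵢ − K).
Here Σaᵢ = 55 and K = 3, so p_A = (12 − 1)/(55 − 3) = 11/52 ≈ 0.2115.

MAP estimate of p_A = 0.2115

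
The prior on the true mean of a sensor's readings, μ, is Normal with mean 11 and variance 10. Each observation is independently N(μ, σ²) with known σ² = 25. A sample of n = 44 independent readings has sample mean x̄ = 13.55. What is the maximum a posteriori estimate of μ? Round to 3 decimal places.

n = 44, x̄ = 13.55.
For a Normal prior and Normal likelihood with known variance, the posterior is Normal; its mode equals its mean, the precision-weighted average.
Prior precision 1/σ₀² = 1/10 = 0.1; data precision n/σ² = 44/25 = 1.76.
μ̂ = (0.1·11 + 1.76·13.55) / (0.1 + 1.76) = 24.948/1.86 = 2079/155 ≈ 13.413.

μ̂_MAP = 13.413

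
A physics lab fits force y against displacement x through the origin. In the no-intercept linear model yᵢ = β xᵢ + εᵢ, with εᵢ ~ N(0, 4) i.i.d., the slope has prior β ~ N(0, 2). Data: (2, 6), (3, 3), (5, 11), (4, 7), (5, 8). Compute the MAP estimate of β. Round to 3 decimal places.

β̂_MAP = 1.778

log p(β | y) = −Σ(yᵢ − βxᵢ)²/(2·4) − β²/(2·2) + const.
Setting the derivative to zero: Σxᵢ(yᵢ − βxᵢ)/4 − β/2 = 0, so β = Σxᵢyᵢ / (Σxᵢ² + σ²/τ²).
Σxᵢyᵢ = 2·6 + 3·3 + 5·11 + 4·7 + 5·8 = 144; Σxᵢ² = 79; σ²/τ² = 2.
β̂_MAP = 144 / (79 + 2) = 144/81 ≈ 1.778.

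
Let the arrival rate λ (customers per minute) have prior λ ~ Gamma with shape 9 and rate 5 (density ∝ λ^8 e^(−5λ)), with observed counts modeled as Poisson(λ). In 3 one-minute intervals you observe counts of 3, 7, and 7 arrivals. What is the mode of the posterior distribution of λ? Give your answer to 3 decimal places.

λ̂_MAP = 3.125

Σxᵢ = 3+7+7 = 17, with n = 3.
Posterior ∝ λ^8e^(−5λ) · λ^17e^(−3λ) = λ^25e^(−8λ), i.e. Gamma(shape=26, rate=8).
The mode of a Gamma(a, b) with a ≥ 1 (shape–rate) is (a−1)/b = 25/8 ≈ 3.125.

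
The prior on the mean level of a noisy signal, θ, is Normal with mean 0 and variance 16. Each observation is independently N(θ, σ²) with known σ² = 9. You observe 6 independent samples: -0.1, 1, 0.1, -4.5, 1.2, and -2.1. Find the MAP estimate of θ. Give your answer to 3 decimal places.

θ̂_MAP = -0.670

n = 6; x̄ = ((-0.1) + 1 + 0.1 + (-4.5) + 1.2 + (-2.1))/6 = -4.4/6 = -11/15 ≈ -0.7333.
For a Normal prior and Normal likelihood with known variance, the posterior is Normal; its mode equals its mean, the precision-weighted average.
Prior precision 1/σ₀² = 1/16 = 0.0625; data precision n/σ² = 6/9 = 2/3.
θ̂ = (0.0625·0 + (2/3)·(-11/15)) / (0.0625 + 2/3) = (-22/45)/(35/48) = -352/525 ≈ -0.670.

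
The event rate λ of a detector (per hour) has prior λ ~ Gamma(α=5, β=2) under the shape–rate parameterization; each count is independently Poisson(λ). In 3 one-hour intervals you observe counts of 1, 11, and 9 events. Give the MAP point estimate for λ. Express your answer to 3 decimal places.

λ̂_MAP = 5.000

Σxᵢ = 1+11+9 = 21, with n = 3.
Posterior ∝ λ^4e^(−2λ) · λ^21e^(−3λ) = λ^25e^(−5λ), i.e. Gamma(shape=26, rate=5).
The mode of a Gamma(a, b) with a ≥ 1 (shape–rate) is (a−1)/b = 25/5 ≈ 5.000.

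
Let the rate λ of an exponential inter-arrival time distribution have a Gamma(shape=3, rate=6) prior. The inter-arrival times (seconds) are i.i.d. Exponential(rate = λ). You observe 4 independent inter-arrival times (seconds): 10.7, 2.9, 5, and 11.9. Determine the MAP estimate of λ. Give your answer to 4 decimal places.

λ̂_MAP = 0.1644

The Exponential(rate=λ) likelihood is ∝ λ^n e^(−λΣtᵢ). Here n = 4 and Σtᵢ = 10.7 + 2.9 + 5 + 11.9 = 30.5.
Posterior ∝ λ^2e^(−6λ) · λ^4e^(−30.5λ) = λ^6e^(−36.5λ), i.e. Gamma(7, 36.5).
Mode = (a−1)/b = 6/36.5 ≈ 0.1644.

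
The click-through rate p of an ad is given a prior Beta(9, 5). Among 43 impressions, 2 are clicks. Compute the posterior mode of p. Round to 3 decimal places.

p̂_MAP = 0.182

Prior: Beta(9, 5).
Data: 2 successes in 43 trials. The binomial likelihood contributes p^2(1−p)^41, so the posterior is Beta(9+2, 5+41) = Beta(11, 46).
For Beta(a, b) with a, b > 1 the mode is (a−1)/(a+b−2) = 10/55 ≈ 0.182.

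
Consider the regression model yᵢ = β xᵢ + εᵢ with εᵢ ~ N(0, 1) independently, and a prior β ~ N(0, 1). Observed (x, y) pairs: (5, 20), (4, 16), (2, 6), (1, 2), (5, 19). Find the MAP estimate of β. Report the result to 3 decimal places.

β̂_MAP = 3.792

log p(β | y) = −Σ(yᵢ − βxᵢ)²/(2·1) − β²/(2·1) + const.
Setting the derivative to zero: Σxᵢ(yᵢ − βxᵢ)/1 − β/1 = 0, so β = Σxᵢyᵢ / (Σxᵢ² + σ²/τ²).
Σxᵢyᵢ = 5·20 + 4·16 + 2·6 + 1·2 + 5·19 = 273; Σxᵢ² = 71; σ²/τ² = 1.
β̂_MAP = 273 / (71 + 1) = 273/72 ≈ 3.792.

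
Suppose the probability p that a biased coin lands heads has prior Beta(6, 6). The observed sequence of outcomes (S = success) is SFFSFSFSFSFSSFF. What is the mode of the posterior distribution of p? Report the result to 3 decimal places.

p̂_MAP = 0.480

Prior: Beta(6, 6).
Data: 7 successes in 15 trials (from the sequence). The binomial likelihood contributes p^7(1−p)^8, so the posterior is Beta(6+7, 6+8) = Beta(13, 14).
For Beta(a, b) with a, b > 1 the mode is (a−1)/(a+b−2) = 12/25 ≈ 0.480.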